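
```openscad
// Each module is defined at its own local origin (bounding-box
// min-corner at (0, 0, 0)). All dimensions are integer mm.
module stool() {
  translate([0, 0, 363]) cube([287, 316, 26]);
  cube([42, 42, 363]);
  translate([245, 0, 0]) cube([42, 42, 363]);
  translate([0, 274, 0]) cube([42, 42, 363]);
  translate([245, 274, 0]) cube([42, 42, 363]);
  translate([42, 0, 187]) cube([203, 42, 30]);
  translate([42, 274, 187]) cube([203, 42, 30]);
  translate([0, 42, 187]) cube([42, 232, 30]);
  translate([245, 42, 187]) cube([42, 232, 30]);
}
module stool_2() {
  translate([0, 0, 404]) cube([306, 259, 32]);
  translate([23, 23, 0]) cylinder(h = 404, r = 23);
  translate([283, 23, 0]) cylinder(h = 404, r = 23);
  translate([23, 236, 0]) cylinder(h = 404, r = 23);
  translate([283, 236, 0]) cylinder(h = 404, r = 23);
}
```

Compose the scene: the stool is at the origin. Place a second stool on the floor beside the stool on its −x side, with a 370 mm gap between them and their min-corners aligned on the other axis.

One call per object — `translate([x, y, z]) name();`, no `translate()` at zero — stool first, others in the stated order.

stool();
translate([-676, 0, 0]) stool_2();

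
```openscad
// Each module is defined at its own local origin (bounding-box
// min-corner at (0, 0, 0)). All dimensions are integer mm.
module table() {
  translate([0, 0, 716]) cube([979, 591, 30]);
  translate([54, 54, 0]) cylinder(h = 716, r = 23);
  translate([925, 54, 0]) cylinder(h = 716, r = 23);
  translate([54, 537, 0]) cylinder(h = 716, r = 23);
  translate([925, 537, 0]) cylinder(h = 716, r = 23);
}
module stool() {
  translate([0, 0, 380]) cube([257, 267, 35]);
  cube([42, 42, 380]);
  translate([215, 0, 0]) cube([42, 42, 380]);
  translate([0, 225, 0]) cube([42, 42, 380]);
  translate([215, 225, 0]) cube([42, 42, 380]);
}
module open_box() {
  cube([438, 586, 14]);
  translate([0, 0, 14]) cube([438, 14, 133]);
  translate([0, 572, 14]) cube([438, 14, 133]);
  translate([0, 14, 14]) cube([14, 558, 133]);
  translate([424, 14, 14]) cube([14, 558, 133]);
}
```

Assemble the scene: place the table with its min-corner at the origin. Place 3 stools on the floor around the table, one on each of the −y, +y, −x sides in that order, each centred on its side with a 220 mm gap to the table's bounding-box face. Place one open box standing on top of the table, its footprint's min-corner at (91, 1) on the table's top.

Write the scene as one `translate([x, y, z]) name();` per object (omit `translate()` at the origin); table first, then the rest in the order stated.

table();
translate([361, -487, 0]) stool();
translate([361, 811, 0]) stool();
translate([-477, 162, 0]) stool();
translate([91, 1, 746]) open_box();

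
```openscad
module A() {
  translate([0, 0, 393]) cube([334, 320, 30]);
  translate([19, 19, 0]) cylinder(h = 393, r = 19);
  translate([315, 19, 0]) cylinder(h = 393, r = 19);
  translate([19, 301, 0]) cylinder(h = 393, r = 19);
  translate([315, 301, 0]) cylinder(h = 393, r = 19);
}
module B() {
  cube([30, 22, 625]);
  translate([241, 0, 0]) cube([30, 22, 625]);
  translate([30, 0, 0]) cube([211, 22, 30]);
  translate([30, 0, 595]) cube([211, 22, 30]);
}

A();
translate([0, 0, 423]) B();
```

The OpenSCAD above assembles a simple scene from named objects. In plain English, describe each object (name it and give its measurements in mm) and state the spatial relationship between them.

A is a four-legged stool. The seat is 334×320 mm, 30 mm thick, top at z = 423 mm. It stands on four round legs, each 38 mm in diameter, from z = 0 to the seat underside, each leg's axis is inset half a diameter from the nearest pair of seat edges (so the leg's bounding box is flush with the corner).

B is a rectangular picture frame lying in the x–z plane (depth along y). The opening is 211 mm wide (x) by 565 mm tall (z), surrounded by a border 30 mm wide on all four sides. The frame is 22 mm deep and is made of two full-height vertical stiles with two horizontal rails fitted between them.

The picture frame is on top of the stool.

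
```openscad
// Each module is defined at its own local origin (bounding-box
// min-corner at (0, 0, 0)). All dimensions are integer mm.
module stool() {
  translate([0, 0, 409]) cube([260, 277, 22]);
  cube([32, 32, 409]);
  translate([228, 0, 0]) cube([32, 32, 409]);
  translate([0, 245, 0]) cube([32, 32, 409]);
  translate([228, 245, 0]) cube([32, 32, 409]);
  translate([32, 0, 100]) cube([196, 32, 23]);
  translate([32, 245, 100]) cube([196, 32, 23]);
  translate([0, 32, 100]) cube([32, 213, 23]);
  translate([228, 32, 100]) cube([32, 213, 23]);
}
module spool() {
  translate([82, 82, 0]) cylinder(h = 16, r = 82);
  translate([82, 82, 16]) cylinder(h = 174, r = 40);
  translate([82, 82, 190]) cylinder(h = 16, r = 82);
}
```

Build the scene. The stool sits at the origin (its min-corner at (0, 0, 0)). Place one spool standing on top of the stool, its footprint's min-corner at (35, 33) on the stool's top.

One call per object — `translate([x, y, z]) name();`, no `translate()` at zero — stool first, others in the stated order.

stool();
translate([35, 33, 431]) spool();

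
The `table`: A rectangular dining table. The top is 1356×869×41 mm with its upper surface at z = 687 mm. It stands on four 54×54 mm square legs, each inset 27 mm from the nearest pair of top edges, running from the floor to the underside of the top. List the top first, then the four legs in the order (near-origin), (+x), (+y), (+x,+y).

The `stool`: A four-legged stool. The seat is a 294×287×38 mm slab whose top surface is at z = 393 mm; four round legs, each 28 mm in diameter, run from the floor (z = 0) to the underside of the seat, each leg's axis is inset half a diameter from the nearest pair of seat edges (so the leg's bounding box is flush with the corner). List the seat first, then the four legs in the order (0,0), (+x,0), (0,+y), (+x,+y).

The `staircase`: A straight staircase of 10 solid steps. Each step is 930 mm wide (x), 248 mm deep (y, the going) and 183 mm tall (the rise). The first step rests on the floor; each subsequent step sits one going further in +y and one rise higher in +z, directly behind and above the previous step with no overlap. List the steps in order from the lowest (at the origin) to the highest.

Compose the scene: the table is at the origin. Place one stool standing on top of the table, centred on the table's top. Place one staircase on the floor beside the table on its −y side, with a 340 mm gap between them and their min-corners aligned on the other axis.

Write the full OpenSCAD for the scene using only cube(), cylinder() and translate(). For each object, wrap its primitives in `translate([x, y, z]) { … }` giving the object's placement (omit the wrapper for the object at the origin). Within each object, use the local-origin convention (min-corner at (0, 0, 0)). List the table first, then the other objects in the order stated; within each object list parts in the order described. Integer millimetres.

translate([0, 0, 646]) cube([1356, 869, 41]);
translate([27, 27, 0]) cube([54, 54, 646]);
translate([1275, 27, 0]) cube([54, 54, 646]);
translate([27, 788, 0]) cube([54, 54, 646]);
translate([1275, 788, 0]) cube([54, 54, 646]);
translate([531, 291, 687]) {
  translate([0, 0, 355]) cube([294, 287, 38]);
  translate([14, 14, 0]) cylinder(h = 355, r = 14);
  translate([280, 14, 0]) cylinder(h = 355, r = 14);
  translate([14, 273, 0]) cylinder(h = 355, r = 14);
  translate([280, 273, 0]) cylinder(h = 355, r = 14);
}
translate([0, -2820, 0]) {
  cube([930, 248, 183]);
  translate([0, 248, 183]) cube([930, 248, 183]);
  translate([0, 496, 366]) cube([930, 248, 183]);
  translate([0, 744, 549]) cube([930, 248, 183]);
  translate([0, 992, 732]) cube([930, 248, 183]);
  translate([0, 1240, 915]) cube([930, 248, 183]);
  translate([0, 1488, 1098]) cube([930, 248, 183]);
  translate([0, 1736, 1281]) cube([930, 248, 183]);
  translate([0, 1984, 1464]) cube([930, 248, 183]);
  translate([0, 2232, 1647]) cube([930, 248, 183]);
}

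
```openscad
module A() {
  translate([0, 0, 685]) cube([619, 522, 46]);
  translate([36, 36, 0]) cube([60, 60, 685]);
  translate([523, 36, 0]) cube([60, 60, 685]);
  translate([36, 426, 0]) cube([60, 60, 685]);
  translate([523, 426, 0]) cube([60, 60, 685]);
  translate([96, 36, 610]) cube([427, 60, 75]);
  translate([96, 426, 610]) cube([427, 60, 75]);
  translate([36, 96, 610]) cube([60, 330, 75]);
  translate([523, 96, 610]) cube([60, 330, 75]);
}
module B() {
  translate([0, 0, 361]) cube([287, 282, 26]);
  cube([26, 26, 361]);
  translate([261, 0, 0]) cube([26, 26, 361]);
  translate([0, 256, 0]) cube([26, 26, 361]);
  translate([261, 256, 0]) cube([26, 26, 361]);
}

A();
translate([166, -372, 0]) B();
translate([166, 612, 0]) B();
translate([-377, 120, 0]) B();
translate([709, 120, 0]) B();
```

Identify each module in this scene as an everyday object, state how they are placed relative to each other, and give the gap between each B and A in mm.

A is a table. B is a stool. Four stools sit around the table at the −y, +y, −x, +x sides. The gap between each stool and the table is 90 mm.

Each stool's nearest face is 90 mm from the table's bounding box.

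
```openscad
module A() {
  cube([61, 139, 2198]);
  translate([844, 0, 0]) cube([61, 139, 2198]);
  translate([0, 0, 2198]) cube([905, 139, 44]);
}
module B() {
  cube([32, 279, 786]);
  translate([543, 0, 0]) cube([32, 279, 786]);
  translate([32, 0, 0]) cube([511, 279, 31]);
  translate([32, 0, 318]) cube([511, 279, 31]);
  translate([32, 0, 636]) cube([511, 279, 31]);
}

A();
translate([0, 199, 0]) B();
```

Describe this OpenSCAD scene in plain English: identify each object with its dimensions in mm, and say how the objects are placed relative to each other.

A is a door frame. The clear opening is 783 mm wide and 2198 mm high. Two 61 mm wide jambs, 139 mm deep, stand either side of the opening from the floor to the top of the opening. A 44 mm thick head sits across the top of both jambs, spanning the full outside width of the frame.

B is an open bookshelf. Two side panels, each 32 mm thick, 279 mm deep and 786 mm tall, stand 575 mm apart (outside-to-outside). Between them sit 3 shelves, each 31 mm thick and 279 mm deep, spanning the full gap between the sides. The bottom shelf rests on the floor (its underside at z = 0) and the clear gap between one shelf's top and the next shelf's underside is 287 mm.

The bookshelf is on the floor beside the door frame on its +y side.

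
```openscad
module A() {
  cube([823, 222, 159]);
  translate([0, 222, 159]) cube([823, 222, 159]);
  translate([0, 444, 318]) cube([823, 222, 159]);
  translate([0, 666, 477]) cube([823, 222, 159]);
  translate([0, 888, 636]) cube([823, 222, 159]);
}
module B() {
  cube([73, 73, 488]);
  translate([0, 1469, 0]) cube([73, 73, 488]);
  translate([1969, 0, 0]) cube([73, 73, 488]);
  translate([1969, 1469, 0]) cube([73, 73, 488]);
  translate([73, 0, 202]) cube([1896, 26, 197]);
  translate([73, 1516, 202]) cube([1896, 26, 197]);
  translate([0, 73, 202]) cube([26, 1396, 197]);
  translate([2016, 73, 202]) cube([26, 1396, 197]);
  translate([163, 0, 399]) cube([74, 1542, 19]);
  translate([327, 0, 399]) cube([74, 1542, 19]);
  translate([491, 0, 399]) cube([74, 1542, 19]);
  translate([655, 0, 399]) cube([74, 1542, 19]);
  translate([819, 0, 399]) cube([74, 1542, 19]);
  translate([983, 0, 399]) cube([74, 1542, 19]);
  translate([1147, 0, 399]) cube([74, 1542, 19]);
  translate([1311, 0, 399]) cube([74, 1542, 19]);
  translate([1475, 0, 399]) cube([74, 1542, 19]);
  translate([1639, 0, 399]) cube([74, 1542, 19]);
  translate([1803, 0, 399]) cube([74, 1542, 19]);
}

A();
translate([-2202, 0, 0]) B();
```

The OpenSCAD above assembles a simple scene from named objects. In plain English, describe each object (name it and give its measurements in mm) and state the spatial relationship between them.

A is a straight staircase of 5 solid steps. Each step is 823 mm wide (x), 222 mm deep (y, the going) and 159 mm tall (the rise). The first step rests on the floor; each subsequent step sits one going further in +y and one rise higher in +z, directly behind and above the previous step with no overlap.

B is a bed frame 2042 mm long (x) by 1542 mm wide (y). Four 73×73 mm corner posts, 488 mm tall, at the corners of the footprint. Four rails of 26 mm thickness and 197 mm height run between adjacent posts with their undersides at z = 202 mm, their outer faces flush with the outside of the frame (the two x-running rails run between the posts' inner faces; the two y-running rails run between the posts' inner faces). 11 slats, each 74 mm wide (x) and 19 mm thick, lie across the top of the two x-running rails, running the full 1542 mm width of the frame in y; the slats are evenly spaced along x between the inner faces of the end posts with equal gaps (rounded down to the nearest mm) at the −x end and between each pair — any rounding remainder accumulates at the +x end.

The bed frame is on the floor beside the staircase on its −x side.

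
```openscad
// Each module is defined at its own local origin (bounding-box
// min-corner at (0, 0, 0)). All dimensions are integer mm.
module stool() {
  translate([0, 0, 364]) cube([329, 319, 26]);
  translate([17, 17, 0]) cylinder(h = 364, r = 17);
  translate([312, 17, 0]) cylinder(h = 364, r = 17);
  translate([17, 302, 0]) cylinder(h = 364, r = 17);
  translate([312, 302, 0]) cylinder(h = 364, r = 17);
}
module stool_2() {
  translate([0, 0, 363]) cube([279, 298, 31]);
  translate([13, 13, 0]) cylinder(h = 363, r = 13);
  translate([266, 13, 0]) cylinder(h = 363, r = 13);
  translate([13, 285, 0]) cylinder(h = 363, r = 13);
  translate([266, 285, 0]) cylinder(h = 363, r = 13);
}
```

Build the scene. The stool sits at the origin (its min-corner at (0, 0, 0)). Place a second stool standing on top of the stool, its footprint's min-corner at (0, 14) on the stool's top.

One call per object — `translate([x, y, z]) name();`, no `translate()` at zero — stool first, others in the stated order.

stool();
translate([0, 14, 390]) stool_2();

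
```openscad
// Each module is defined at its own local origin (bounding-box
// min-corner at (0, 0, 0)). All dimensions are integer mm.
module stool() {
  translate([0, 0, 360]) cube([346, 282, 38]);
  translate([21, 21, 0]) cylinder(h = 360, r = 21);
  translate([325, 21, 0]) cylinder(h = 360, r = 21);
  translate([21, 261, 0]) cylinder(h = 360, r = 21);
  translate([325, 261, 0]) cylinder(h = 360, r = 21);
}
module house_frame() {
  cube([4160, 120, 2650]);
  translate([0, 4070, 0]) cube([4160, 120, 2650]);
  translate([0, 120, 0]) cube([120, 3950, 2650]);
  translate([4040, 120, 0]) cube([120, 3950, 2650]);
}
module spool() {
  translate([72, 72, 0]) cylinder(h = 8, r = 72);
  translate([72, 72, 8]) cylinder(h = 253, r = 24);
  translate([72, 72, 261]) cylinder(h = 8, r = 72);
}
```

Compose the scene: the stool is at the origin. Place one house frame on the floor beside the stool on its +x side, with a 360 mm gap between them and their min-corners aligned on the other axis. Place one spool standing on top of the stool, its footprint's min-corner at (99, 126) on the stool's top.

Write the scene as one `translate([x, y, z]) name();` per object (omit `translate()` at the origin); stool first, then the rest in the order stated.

stool();
translate([706, 0, 0]) house_frame();
translate([99, 126, 398]) spool();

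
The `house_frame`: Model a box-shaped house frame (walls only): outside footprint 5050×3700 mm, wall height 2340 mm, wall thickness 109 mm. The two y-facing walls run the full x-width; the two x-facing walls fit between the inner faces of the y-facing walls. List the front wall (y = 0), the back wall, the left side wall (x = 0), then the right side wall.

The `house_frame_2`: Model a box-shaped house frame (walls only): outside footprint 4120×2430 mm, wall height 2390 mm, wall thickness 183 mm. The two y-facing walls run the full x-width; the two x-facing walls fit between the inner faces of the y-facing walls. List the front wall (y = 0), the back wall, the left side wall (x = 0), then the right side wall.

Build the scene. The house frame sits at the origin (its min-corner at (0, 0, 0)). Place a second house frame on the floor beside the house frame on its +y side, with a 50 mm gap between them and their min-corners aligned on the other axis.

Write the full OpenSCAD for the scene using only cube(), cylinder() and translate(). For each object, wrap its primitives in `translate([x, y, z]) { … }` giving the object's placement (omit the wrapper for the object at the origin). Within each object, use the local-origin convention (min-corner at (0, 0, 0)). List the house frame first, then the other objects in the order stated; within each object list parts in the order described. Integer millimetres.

cube([5050, 109, 2340]);
translate([0, 3591, 0]) cube([5050, 109, 2340]);
translate([0, 109, 0]) cube([109, 3482, 2340]);
translate([4941, 109, 0]) cube([109, 3482, 2340]);
translate([0, 3750, 0]) {
  cube([4120, 183, 2390]);
  translate([0, 2247, 0]) cube([4120, 183, 2390]);
  translate([0, 183, 0]) cube([183, 2064, 2390]);
  translate([3937, 183, 0]) cube([183, 2064, 2390]);
}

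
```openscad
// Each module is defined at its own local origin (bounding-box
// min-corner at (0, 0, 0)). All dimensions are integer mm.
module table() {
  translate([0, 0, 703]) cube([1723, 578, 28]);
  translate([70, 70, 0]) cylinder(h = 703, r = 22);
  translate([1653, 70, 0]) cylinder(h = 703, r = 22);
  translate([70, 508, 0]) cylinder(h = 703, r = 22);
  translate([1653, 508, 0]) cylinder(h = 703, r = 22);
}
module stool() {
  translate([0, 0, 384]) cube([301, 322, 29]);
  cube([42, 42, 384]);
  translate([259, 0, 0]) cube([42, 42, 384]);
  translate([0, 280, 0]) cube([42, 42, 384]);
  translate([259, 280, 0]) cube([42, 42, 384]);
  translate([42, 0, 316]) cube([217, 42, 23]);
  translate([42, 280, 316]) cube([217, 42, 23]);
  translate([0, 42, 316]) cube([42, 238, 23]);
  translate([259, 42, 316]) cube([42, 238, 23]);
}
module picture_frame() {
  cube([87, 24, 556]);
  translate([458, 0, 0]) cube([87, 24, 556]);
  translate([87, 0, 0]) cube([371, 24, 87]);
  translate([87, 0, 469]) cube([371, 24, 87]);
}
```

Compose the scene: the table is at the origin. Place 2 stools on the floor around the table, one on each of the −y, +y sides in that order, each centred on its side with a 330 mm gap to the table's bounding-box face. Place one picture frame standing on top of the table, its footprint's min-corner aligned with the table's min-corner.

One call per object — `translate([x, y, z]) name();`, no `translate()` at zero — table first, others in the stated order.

table();
translate([711, -652, 0]) stool();
translate([711, 908, 0]) stool();
translate([0, 0, 731]) picture_frame();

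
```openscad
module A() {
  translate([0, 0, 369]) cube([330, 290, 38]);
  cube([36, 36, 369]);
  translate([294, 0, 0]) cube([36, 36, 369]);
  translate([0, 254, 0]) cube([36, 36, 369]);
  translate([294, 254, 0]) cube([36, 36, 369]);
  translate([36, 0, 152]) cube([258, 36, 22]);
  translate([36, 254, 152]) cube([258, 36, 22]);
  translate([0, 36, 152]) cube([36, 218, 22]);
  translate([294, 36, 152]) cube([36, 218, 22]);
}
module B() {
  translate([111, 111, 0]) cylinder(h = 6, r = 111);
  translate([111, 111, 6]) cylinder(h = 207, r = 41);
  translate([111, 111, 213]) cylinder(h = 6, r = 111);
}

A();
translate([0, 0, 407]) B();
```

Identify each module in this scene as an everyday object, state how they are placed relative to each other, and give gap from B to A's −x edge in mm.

A is a stool. B is a spool. The spool is on top of the stool. The gap from the spool to the stool's −x edge is 0 mm.

The spool's min-x is at 0; the stool's min-x is 0; gap = 0 mm.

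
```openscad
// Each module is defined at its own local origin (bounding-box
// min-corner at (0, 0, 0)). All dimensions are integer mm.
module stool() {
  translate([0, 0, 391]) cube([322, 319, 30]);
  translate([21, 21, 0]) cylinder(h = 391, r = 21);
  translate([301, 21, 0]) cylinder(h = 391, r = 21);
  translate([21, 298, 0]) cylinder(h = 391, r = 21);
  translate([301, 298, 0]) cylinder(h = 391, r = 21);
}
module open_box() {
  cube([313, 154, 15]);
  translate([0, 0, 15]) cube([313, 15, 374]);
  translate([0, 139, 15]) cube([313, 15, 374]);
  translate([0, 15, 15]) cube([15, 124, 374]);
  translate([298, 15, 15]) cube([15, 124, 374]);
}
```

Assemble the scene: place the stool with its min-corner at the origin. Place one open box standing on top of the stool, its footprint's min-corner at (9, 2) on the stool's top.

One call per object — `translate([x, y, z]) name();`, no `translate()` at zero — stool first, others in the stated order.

stool();
translate([9, 2, 421]) open_box();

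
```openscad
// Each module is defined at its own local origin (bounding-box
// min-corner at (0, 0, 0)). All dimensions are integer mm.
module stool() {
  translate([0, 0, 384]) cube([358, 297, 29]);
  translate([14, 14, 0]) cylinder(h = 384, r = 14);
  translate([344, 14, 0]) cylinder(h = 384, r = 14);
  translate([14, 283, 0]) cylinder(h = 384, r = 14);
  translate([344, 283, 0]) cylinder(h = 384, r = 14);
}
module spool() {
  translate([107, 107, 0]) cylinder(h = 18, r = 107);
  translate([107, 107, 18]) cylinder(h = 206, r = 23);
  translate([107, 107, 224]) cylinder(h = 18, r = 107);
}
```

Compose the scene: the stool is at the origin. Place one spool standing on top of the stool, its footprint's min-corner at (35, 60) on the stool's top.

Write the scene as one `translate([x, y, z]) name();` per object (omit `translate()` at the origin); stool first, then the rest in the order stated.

stool();
translate([35, 60, 413]) spool();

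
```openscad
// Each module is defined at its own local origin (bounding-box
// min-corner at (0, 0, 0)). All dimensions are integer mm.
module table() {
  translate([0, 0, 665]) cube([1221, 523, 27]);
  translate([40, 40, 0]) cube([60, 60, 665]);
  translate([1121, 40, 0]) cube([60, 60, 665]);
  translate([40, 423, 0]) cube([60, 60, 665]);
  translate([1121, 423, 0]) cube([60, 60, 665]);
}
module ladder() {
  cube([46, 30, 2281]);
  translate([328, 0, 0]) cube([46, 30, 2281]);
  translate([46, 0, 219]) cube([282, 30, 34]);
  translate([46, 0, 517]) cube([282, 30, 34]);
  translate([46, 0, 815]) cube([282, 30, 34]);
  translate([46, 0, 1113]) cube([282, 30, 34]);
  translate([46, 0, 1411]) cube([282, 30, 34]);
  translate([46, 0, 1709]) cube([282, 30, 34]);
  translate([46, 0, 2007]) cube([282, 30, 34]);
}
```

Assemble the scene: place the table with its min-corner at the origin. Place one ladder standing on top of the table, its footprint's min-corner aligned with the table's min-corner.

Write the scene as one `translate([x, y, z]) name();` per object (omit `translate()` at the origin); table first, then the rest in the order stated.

table();
translate([0, 0, 692]) ladder();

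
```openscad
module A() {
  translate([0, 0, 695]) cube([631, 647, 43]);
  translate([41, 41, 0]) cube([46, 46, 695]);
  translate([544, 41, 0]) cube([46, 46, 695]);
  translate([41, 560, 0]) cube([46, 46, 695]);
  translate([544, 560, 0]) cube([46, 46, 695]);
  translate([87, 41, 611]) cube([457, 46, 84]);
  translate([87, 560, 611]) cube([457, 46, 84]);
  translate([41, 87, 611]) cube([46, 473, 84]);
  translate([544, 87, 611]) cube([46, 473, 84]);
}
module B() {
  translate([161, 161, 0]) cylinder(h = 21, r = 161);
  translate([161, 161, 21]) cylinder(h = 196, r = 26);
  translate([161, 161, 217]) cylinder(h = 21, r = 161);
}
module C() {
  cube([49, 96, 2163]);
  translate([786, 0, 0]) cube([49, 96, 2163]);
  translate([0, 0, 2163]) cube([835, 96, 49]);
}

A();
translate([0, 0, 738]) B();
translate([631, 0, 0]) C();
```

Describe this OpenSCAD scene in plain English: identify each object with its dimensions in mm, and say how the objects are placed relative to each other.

A is a table: top 631 mm (x) × 647 mm (y), 43 mm thick, upper face at z = 738 mm, on four 46×46 mm square legs, each inset 41 mm from the nearest pair of top edges, running from z = 0 to the bottom of the top. Four apron rails, 46 mm thick and 84 mm tall, run between adjacent legs with their top edges flush with the underside of the top and their outer faces flush with the legs' outer faces.

B is a spool: two coaxial disc flanges of radius 161 mm and thickness 21 mm, joined by a core cylinder of radius 26 mm and height 196 mm. The lower flange rests on z = 0 and the three cylinders share a vertical axis.

C is a door frame. The clear opening is 737 mm wide and 2163 mm high. Two 49 mm wide jambs, 96 mm deep, stand either side of the opening from the floor to the top of the opening. A 49 mm thick head sits across the top of both jambs, spanning the full outside width of the frame.

The spool is on top of the table. The door frame is against the table's +x side, with their −y faces flush.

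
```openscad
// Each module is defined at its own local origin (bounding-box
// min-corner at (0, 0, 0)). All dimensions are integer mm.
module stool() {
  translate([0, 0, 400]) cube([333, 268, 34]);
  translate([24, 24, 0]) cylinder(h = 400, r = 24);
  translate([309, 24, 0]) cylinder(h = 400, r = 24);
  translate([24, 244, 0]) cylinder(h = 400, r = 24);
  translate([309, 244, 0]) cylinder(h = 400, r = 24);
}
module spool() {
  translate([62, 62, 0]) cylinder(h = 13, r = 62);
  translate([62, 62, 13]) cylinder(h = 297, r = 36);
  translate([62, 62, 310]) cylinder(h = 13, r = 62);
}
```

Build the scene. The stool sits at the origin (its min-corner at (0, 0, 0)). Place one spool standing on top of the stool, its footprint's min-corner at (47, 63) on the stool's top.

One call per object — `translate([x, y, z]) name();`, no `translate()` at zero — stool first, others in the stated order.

stool();
translate([47, 63, 434]) spool();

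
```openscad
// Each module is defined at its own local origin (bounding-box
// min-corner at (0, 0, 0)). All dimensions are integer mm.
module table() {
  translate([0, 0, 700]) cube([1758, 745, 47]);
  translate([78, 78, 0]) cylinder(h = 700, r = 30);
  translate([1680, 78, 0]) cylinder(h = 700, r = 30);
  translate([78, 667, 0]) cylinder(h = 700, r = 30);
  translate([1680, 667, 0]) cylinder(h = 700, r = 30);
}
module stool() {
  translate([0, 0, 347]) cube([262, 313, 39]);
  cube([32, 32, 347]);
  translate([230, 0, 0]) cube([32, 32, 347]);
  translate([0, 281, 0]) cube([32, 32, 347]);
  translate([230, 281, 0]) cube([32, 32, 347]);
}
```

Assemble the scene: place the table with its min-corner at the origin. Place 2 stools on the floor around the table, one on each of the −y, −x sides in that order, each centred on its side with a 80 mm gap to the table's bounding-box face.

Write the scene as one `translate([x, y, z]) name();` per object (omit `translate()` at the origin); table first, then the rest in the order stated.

table();
translate([748, -393, 0]) stool();
translate([-342, 216, 0]) stool();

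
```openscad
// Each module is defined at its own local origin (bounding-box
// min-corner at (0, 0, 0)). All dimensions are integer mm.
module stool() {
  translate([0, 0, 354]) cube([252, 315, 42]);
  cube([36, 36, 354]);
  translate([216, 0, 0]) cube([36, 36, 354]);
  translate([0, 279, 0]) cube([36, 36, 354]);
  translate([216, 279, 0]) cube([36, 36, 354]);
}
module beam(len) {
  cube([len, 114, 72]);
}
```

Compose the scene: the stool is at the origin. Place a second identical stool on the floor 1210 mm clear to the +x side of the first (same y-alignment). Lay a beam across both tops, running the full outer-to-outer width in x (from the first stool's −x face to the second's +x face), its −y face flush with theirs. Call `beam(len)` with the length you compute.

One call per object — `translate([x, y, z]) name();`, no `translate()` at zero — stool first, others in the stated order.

stool();
translate([1462, 0, 0]) stool();
translate([0, 0, 396]) beam(1714);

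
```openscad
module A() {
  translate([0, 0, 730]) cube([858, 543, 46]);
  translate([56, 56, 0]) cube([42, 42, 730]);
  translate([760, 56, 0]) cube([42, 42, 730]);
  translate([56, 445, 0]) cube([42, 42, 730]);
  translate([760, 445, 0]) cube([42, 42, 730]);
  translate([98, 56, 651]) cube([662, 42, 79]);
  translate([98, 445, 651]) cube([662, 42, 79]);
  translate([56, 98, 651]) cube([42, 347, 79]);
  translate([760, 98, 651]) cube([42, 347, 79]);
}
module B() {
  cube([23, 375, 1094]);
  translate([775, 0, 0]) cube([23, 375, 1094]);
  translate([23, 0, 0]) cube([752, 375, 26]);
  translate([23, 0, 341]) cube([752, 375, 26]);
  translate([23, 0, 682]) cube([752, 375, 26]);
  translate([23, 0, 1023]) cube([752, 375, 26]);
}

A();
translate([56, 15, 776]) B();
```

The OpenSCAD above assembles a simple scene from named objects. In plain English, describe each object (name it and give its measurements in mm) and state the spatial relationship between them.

A is a rectangular dining table. The top is 858×543×46 mm with its upper surface at z = 776 mm. It stands on four 42×42 mm square legs, each inset 56 mm from the nearest pair of top edges, running from the floor to the underside of the top. Four apron rails, 42 mm thick and 79 mm tall, run between adjacent legs with their top edges flush with the underside of the top and their outer faces flush with the legs' outer faces.

B is a bookshelf 798 mm wide overall, 375 mm deep and 1094 mm tall. The two sides are 23 mm thick vertical panels. 4 horizontal shelves of 26 mm thickness span between the inner faces of the sides; the lowest shelf sits on the floor and shelves are stacked with a clear vertical gap of 315 mm between each pair.

The bookshelf is on top of the table.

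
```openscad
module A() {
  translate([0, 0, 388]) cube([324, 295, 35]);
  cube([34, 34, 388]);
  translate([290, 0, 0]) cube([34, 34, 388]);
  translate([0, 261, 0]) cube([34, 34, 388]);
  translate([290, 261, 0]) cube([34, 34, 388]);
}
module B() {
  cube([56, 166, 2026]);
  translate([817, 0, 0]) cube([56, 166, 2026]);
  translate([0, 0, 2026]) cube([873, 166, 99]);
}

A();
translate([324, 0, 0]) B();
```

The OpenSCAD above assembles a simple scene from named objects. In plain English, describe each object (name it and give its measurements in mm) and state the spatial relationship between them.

A is a four-legged stool. The seat is 324×295 mm, 35 mm thick, top at z = 423 mm. It stands on four square legs, each 34×34 mm in cross-section, from z = 0 to the seat underside, each flush with a corner of the seat.

B is a rectangular door frame: two vertical jambs of 56×166 mm section, 2026 mm tall, with a clear opening 761 mm wide between their inner faces. A header 99 mm tall and 166 mm deep lies on top of the jambs and spans the full outside width.

The door frame is against the stool's +x side, with their −y faces flush.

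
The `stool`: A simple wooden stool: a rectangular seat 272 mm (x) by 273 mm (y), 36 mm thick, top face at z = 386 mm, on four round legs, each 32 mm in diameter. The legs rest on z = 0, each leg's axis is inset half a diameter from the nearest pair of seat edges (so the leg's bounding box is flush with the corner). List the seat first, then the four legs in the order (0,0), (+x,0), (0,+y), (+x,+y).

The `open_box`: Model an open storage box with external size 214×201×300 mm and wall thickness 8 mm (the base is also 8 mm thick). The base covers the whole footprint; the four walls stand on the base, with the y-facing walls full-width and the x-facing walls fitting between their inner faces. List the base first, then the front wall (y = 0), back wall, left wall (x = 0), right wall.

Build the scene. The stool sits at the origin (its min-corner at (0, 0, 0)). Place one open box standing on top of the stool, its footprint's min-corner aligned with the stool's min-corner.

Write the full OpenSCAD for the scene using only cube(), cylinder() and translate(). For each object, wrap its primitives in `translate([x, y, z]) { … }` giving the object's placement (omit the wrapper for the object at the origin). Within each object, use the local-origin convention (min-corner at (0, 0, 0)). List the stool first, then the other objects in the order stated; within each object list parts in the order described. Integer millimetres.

translate([0, 0, 350]) cube([272, 273, 36]);
translate([16, 16, 0]) cylinder(h = 350, r = 16);
translate([256, 16, 0]) cylinder(h = 350, r = 16);
translate([16, 257, 0]) cylinder(h = 350, r = 16);
translate([256, 257, 0]) cylinder(h = 350, r = 16);
translate([0, 0, 386]) {
  cube([214, 201, 8]);
  translate([0, 0, 8]) cube([214, 8, 292]);
  translate([0, 193, 8]) cube([214, 8, 292]);
  translate([0, 8, 8]) cube([8, 185, 292]);
  translate([206, 8, 8]) cube([8, 185, 292]);
}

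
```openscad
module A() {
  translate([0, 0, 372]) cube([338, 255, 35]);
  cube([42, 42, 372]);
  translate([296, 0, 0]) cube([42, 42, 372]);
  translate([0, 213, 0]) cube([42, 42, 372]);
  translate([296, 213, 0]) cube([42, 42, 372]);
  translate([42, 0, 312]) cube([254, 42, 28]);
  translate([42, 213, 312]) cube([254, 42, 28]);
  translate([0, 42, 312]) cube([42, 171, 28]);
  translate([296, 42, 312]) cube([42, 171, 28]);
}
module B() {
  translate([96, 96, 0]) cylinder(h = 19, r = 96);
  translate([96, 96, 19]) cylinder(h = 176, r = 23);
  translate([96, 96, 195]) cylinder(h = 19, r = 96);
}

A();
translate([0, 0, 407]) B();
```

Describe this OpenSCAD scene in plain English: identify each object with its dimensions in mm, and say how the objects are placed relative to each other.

A is a simple wooden stool: a rectangular seat 338 mm (x) by 255 mm (y), 35 mm thick, top face at z = 407 mm, on four square legs, each 42×42 mm in cross-section. The legs rest on z = 0, each flush with a corner of the seat. Four stretchers, 42 mm wide and 28 mm tall, connect adjacent legs with their undersides at z = 312 mm, each running between the inner faces of the legs it joins and aligned with the legs' outer faces on the other axis.

B is a spool: two coaxial disc flanges of radius 96 mm and thickness 19 mm, joined by a core cylinder of radius 23 mm and height 176 mm. The lower flange rests on z = 0 and the three cylinders share a vertical axis.

The spool is on top of the stool.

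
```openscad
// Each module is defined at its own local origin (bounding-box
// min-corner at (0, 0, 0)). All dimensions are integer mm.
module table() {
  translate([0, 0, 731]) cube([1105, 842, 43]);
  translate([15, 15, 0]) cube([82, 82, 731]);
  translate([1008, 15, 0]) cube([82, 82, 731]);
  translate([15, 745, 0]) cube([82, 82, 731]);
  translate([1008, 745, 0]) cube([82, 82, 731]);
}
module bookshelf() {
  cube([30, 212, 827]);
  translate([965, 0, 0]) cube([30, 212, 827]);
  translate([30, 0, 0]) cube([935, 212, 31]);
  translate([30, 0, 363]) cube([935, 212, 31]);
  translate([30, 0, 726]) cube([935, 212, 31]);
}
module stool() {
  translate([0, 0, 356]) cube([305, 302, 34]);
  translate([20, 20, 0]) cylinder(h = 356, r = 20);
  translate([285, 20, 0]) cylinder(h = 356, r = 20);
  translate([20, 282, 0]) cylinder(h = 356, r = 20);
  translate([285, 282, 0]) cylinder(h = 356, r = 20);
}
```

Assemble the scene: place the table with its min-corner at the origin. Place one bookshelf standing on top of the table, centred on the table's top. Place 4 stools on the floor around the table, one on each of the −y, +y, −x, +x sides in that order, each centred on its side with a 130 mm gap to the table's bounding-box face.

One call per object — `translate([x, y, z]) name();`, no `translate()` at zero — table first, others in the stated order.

table();
translate([55, 315, 774]) bookshelf();
translate([400, -432, 0]) stool();
translate([400, 972, 0]) stool();
translate([-435, 270, 0]) stool();
translate([1235, 270, 0]) stool();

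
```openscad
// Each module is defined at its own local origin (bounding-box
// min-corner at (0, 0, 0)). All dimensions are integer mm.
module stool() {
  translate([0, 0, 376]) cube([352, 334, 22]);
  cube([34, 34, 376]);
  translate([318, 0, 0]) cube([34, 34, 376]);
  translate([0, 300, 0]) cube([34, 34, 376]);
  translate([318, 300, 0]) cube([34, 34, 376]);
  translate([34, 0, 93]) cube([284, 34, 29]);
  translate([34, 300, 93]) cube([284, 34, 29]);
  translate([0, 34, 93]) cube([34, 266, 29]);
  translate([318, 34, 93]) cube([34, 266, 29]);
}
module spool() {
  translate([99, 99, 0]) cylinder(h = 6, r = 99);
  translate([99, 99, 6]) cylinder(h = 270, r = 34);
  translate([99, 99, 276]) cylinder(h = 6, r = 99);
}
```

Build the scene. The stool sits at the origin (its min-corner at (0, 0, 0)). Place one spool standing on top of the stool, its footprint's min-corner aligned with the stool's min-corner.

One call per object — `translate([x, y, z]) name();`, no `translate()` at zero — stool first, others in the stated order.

stool();
translate([0, 0, 398]) spool();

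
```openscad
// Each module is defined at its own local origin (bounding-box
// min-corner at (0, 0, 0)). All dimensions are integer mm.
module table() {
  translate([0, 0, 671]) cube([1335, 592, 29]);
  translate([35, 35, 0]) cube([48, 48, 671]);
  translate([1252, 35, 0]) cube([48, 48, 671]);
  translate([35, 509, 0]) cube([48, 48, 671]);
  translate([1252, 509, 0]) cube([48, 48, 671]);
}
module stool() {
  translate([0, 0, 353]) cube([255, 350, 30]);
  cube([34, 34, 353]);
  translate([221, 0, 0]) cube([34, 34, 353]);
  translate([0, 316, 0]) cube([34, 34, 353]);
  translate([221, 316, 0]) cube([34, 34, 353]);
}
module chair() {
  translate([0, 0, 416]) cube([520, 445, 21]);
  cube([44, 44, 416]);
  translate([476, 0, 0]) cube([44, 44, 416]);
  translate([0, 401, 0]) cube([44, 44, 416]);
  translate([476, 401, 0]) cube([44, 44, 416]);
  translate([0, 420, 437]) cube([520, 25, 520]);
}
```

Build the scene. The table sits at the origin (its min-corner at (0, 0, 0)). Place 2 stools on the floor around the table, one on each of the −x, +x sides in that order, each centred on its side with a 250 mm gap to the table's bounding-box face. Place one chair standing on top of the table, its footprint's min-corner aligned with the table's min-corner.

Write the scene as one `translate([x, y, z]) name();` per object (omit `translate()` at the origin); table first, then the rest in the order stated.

table();
translate([-505, 121, 0]) stool();
translate([1585, 121, 0]) stool();
translate([0, 0, 700]) chair();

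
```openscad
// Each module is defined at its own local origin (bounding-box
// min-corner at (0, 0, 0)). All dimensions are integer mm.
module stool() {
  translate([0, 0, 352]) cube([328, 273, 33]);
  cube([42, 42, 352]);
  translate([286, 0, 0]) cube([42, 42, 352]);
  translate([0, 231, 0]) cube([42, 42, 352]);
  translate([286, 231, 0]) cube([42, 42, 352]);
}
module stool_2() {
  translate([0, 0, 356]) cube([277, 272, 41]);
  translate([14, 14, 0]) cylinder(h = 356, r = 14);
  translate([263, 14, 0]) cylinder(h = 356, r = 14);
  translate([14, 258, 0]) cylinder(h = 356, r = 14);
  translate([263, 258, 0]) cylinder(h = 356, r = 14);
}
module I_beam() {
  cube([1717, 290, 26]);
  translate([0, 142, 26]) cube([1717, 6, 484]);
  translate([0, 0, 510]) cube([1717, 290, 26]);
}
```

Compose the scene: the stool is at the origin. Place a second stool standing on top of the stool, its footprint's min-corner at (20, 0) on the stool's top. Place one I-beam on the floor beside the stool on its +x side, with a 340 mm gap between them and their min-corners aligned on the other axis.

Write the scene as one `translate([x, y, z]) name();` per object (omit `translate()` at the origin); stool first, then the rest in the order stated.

stool();
translate([20, 0, 385]) stool_2();
translate([668, 0, 0]) I_beam();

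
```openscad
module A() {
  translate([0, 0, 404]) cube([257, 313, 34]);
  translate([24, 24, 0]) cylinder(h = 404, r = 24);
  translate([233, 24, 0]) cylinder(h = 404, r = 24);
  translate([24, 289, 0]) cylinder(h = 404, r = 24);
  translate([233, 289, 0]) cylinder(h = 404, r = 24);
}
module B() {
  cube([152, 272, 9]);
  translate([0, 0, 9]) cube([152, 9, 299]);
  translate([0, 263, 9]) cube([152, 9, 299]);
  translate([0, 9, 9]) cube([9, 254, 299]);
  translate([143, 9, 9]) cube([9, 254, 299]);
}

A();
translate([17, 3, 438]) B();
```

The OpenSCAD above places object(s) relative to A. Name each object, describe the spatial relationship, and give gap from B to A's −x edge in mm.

The open box's min-x is at 17; the stool's min-x is 0; gap = 17 mm.

A is a stool. B is an open box. The open box is on top of the stool. The gap from the open box to the stool's −x edge is 17 mm.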